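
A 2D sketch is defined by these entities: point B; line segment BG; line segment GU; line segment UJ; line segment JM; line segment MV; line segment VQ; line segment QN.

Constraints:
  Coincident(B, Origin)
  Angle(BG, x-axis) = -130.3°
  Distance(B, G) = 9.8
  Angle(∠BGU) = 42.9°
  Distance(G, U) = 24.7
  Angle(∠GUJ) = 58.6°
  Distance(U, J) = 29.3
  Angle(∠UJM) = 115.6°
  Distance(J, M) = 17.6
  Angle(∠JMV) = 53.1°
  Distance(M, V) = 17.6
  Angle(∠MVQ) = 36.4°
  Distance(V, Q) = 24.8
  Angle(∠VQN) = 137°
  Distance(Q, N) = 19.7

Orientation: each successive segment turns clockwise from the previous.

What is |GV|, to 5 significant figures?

10.996

B is at the origin; BG runs at -130.3° with length 9.8, so G = (-6.3385, -7.4741). ∠BGU = 42.9° gives GU at 92.600° from the x-axis; with |GU| = 24.7, U = (-7.4590, 17.200). ∠GUJ = 58.6° gives UJ at -28.800° from the x-axis; with |UJ| = 29.3, J = (18.217, 3.0850). ∠UJM = 115.6° gives JM at -93.200° from the x-axis; with |JM| = 17.6, M = (17.234, -14.488). ∠JMV = 53.1° gives MV at 139.90° from the x-axis; with |MV| = 17.6, V = (3.7717, -3.1509). Then |GV| = |V − G| = 10.996.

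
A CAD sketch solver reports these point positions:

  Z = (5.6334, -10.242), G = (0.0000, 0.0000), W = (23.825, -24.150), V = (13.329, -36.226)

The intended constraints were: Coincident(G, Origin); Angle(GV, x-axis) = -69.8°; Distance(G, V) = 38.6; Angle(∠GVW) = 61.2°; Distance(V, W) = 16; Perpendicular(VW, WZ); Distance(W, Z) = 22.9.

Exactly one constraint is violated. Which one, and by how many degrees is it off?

Perpendicular(VW, WZ) — off by 3.60°.

G = (0.00, 0.00) ✓; GV at -69.80° ✓; |GV| = 38.60 ✓; ∠GVW = 61.20° ✓; |VW| = 16.00 ✓; ∠(VW, WZ) = 93.60° ✗; |WZ| = 22.90 ✓.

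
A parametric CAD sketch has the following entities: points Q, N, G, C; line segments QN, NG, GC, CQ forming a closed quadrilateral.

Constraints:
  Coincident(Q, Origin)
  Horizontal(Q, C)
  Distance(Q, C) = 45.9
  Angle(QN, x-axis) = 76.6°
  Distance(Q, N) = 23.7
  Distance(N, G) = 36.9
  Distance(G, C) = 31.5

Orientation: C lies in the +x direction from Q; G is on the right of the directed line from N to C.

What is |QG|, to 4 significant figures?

20.69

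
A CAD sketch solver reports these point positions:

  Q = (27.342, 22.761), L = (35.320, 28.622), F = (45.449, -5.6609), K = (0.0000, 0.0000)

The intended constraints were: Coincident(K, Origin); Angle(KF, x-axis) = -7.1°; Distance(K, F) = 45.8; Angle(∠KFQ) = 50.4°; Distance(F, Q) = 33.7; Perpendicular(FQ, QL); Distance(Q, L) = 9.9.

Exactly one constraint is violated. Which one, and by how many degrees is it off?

Perpendicular(FQ, QL) — off by 3.80°.

K = (0.00, 0.00) ✓; KF at -7.100° ✓; |KF| = 45.80 ✓; ∠KFQ = 50.40° ✓; |FQ| = 33.70 ✓; ∠(FQ, QL) = 86.20° ✗; |QL| = 9.899 ✓.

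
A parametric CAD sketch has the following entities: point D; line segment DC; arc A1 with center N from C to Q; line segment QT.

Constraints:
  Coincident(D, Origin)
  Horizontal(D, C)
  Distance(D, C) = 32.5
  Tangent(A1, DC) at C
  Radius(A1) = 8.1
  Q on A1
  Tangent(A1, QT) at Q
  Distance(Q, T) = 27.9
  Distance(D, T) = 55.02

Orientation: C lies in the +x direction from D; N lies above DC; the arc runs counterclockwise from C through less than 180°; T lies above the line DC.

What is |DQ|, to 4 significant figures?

41.31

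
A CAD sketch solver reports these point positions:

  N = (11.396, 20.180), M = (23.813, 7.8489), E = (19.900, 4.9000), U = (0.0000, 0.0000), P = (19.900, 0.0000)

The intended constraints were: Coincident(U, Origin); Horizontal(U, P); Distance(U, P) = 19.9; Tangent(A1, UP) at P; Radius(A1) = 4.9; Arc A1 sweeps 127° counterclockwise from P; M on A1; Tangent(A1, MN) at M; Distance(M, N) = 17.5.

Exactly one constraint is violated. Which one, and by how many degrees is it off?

Tangent(A1, MN) at M — off by 8.20°.

U = (0.00, 0.00) ✓; U.y = 0.00, P.y = 0.00 ✓; |UP| = 19.90 ✓; ∠(EP, PU) = 90.00° ✓; |EP| = 4.900 ✓; bearing(E→M) − bearing(E→P) = 127.0° ✓; |EM| = 4.900 ✓; ∠(EM, MN) = 81.80° ✗; |MN| = 17.50 ✓.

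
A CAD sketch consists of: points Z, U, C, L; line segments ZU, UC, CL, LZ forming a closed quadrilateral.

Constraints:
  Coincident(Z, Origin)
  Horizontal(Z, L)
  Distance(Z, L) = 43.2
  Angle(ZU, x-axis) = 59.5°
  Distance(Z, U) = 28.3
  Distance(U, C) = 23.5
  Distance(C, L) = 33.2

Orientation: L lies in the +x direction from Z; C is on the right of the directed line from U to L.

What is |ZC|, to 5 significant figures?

10.107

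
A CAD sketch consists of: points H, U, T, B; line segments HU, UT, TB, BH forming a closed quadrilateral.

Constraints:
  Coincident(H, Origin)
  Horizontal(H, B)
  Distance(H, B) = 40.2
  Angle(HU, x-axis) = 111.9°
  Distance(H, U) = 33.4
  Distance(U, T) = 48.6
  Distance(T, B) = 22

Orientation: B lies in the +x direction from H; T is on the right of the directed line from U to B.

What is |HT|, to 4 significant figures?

19.97

Checks: |UT| = 48.60 ✓; |TB| = 22.00 ✓.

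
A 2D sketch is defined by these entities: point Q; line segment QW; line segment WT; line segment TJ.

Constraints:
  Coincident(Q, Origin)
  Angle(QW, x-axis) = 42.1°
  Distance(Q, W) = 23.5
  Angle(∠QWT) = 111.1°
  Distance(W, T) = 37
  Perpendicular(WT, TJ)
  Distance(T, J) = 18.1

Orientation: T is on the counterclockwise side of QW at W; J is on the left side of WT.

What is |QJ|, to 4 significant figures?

45.62

Q is at the origin; QW runs at 42.1° with length 23.5, so W = 23.5·(cos 42.1°, sin 42.1°) = (17.44, 15.76). ∠QWT = 111.1°, so WT runs at 42.1° + (180° − 111.1°) = 111.0° from the x-axis; with |WT| = 37.0, T = W + 37.0·(cos 111.0°, sin 111.0°) = (4.177, 50.30). WT ⟂ TJ; with |TJ| = 18.1 on the left of WT, J = T + 18.1·(-0.9336, -0.3584) = (-12.72, 43.81). Then |QJ| = |J − Q| = 45.62.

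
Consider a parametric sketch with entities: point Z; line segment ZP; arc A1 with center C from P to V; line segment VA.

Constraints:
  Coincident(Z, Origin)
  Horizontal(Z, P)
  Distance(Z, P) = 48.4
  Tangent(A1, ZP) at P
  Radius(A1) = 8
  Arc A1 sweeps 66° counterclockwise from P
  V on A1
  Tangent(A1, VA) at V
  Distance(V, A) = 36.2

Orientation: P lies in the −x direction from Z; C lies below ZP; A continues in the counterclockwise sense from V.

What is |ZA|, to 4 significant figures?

79.94

On A1, P sits at bearing 90° from C; a 66° counterclockwise sweep puts V at bearing 156°, so V = C + 8.0·(cos 156°, sin 156°) = (-55.71, -4.746). Since A1 is tangent to VA there, CV ⟂ VA, so VA runs along (−sin 156°, cos 156°); with |VA| = 36.2, A = (-70.43, -37.82). Then |ZA| = |A − Z| = 79.94.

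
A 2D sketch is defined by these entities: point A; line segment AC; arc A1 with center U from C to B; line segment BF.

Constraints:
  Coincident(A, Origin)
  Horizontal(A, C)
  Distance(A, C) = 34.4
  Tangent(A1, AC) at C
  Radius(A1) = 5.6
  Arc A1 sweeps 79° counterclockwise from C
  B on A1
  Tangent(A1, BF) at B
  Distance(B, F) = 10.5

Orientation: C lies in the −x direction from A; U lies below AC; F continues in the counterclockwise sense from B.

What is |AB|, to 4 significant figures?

40.15

A is at the origin; A and C share the same y with |AC| = 34.4 and C on the −x side, so C = (-34.40, 0.000). The tangent condition forces UC to be normal to AC, so U = C + (0, -5.6) = (-34.40, -5.600). On A1, C sits at bearing 90° from U; a 79° counterclockwise sweep puts B at bearing 169°, so B = U + 5.6·(cos 169°, sin 169°) = (-39.90, -4.531). Then |AB| = |B − A| = 40.15.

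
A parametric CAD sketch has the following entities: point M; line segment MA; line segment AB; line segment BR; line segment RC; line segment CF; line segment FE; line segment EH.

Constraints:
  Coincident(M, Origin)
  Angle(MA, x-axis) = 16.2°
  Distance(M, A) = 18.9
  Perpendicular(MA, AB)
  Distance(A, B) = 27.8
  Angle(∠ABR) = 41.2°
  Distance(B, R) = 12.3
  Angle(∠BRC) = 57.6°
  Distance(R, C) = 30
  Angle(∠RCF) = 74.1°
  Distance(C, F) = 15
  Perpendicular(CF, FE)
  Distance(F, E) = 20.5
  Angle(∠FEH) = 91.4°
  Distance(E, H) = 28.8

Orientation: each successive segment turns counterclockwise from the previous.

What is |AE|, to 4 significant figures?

26.31

M is at the origin; MA runs at 16.2° with length 18.9, so A = (18.15, 5.273). The perpendicularity gives AB at right angles to MA, so AB runs at 106.2°; with |AB| = 27.8, B = (10.39, 31.97). ∠ABR = 41.2° gives BR at -115.0° from the x-axis; with |BR| = 12.3, R = (5.195, 20.82). ∠BRC = 57.6° gives RC at 7.400° from the x-axis; with |RC| = 30.0, C = (34.95, 24.69). ∠RCF = 74.1° gives CF at 113.3° from the x-axis; with |CF| = 15.0, F = (29.01, 38.46). CF ⟂ FE, so FE runs at -156.7°; with |FE| = 20.5, E = (10.18, 30.35). Then |AE| = |E − A| = 26.31.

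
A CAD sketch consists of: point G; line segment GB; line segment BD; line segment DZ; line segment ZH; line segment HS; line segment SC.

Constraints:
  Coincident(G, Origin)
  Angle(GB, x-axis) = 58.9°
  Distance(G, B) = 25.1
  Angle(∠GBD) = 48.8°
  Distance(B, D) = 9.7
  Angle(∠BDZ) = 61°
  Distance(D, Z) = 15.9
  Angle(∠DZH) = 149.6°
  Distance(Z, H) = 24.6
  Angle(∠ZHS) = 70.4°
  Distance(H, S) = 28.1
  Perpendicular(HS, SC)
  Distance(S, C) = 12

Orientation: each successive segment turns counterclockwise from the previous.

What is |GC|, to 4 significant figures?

36.84

∠ZHS = 70.4° gives HS at 89.10° from the x-axis; with |HS| = 28.1, S = (36.93, 26.93). The perpendicularity gives SC at right angles to HS, so SC runs at 179.1°; with |SC| = 12.0, C = (24.93, 27.12). Then |GC| = |C − G| = 36.84.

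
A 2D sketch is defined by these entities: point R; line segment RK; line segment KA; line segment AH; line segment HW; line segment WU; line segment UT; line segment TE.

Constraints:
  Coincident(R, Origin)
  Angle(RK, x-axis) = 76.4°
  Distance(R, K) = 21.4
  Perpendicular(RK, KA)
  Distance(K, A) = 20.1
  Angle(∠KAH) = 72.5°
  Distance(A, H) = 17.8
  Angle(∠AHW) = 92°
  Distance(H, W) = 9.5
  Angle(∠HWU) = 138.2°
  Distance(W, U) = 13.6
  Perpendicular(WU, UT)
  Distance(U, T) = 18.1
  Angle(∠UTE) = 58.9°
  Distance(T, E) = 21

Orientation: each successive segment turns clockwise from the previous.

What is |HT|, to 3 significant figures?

23.8

R is at the origin; RK runs at 76.4° with length 21.4, so K = (5.03, 20.8). The perpendicularity gives KA at right angles to RK, so KA runs at -13.6°; with |KA| = 20.1, A = (24.6, 16.1). ∠KAH = 72.5° gives AH at -121° from the x-axis; with |AH| = 17.8, H = (15.4, 0.832). ∠AHW = 92.0° gives HW at 151° from the x-axis; with |HW| = 9.5, W = (7.07, 5.45). ∠HWU = 138.2° gives WU at 109° from the x-axis; with |WU| = 13.6, U = (2.62, 18.3). WU ⟂ UT, so UT runs at 19.1°; with |UT| = 18.1, T = (19.7, 24.2). Then |HT| = |T − H| = 23.8.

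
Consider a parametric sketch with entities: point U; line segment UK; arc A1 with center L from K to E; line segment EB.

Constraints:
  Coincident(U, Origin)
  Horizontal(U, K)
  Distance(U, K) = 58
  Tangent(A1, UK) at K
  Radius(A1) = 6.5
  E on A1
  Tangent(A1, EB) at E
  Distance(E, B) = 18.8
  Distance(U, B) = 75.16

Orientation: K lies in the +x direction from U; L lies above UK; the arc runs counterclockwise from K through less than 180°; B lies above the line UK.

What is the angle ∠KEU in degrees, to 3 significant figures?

28.2°

U is at the origin; UK is horizontal with |UK| = 58.0 and K on the +x side, so K = (58.0, 0.00). The tangent condition forces LK to be normal to UK, so L = K + (0, 6.5) = (58.0, 6.50). Since LE ⟂ EB (tangency), |LB| = √(6.5² + 18.8²) = 19.9 regardless of where E sits on A1. So B lies on both circle(U, 75.16) and circle(L, 19.9); the above-UK intersection is B = (72.4, 20.2). E is the foot of the tangent from B: E = (63.8, 3.53).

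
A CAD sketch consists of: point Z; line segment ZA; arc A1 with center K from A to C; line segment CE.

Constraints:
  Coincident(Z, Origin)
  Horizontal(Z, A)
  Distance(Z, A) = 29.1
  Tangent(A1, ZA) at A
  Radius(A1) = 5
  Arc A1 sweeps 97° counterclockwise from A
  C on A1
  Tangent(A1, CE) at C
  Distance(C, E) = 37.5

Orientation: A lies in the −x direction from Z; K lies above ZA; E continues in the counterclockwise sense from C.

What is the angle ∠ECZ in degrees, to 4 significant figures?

110.1°

Z is at the origin; Z and A share the same y with |ZA| = 29.1 and A on the −x side, so A = (-29.10, 0.000). A1 meets ZA tangentially, so KA is at right angles to ZA, so K = A + (0, 5) = (-29.10, 5.000). On A1, A sits at bearing -90° from K; a 97° counterclockwise sweep puts C at bearing 7°, so C = K + 5.0·(cos 7°, sin 7°) = (-24.14, 5.609). The tangent condition forces KC to be normal to CE, so CE runs along (−sin 7°, cos 7°); with |CE| = 37.5, E = (-28.71, 42.83). Then cos ∠ECZ = CE·CZ / (|CE||CZ|), giving 110.1°.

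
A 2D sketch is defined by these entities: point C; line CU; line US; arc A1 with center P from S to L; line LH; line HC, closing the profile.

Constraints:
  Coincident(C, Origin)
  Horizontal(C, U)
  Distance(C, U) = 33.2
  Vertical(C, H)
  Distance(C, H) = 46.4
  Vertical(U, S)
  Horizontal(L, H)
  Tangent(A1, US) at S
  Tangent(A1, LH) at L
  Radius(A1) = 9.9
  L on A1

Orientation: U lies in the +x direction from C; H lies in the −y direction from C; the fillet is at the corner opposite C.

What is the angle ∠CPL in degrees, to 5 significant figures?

147.45°

C is at the origin; C and U share the same y with |CU| = 33.2 and U on the +x side, so U = (33.200, 0.0000). C and H share the same x with |CH| = 46.4 and H on the −y side, so H = (0.0000, -46.400). The virtual corner opposite C is at (33.200, -46.400). Since A1 is tangent to US there, PS ⟂ US and since A1 is tangent to LH there, PL ⟂ LH, with radius 9.9, so the center P sits 9.9 in from both sides at P = (23.300, -36.500). That places the tangent points at S = (33.200, -36.500) on US and L = (23.300, -46.400) on LH. Then cos ∠CPL = PC·PL / (|PC||PL|), giving 147.45°.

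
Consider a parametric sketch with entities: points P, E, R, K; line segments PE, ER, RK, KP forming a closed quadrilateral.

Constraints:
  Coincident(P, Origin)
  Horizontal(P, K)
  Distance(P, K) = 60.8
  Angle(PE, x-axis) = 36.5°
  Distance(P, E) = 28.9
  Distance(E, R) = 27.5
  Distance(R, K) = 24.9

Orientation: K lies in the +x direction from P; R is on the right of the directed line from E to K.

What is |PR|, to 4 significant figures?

37.43

Checks: |ER| = 27.50 ✓; |RK| = 24.90 ✓.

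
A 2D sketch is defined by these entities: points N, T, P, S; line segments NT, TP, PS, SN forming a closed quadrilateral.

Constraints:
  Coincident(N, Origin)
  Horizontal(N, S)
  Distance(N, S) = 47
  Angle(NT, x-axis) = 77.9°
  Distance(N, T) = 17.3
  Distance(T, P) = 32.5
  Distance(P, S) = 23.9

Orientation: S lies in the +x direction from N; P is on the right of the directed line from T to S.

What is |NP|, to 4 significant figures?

25.76

N is at the origin; NS is horizontal with |NS| = 47.0 and S in +x, so S = (47.0, 0). NT runs at 77.9° with |NT| = 17.3, so T = (3.626, 16.92). P is determined by |TP| = 32.5 and |PS| = 23.9 together: it lies at the intersection of circle(T, 32.5) and circle(S, 23.9). With |TS| = 46.56, the foot of the radical line on TS is 28.49 from T and the perpendicular offset is √(32.5² − 28.49²) = 15.64. Taking the right-of-TS solution: P = (24.48, -8.010).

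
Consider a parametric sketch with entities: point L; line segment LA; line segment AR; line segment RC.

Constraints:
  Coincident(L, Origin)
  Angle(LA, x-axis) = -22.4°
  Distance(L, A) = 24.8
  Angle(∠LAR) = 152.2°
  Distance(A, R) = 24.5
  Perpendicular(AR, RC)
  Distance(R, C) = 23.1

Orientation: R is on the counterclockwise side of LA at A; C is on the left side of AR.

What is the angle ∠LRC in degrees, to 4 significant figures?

76.01°

L is at the origin; LA runs at -22.4° with length 24.8, so A = 24.8·(cos -22.4°, sin -22.4°) = (22.93, -9.451). ∠LAR = 152.2°, so AR runs at -22.4° + (180° − 152.2°) = 5.400° from the x-axis; with |AR| = 24.5, R = A + 24.5·(cos 5.400°, sin 5.400°) = (47.32, -7.145). The perpendicularity gives RC at right angles to AR; with |RC| = 23.1 on the left of AR, C = R + 23.1·(-0.09411, 0.9956) = (45.15, 15.85). Then cos ∠LRC = RL·RC / (|RL||RC|), giving 76.01°.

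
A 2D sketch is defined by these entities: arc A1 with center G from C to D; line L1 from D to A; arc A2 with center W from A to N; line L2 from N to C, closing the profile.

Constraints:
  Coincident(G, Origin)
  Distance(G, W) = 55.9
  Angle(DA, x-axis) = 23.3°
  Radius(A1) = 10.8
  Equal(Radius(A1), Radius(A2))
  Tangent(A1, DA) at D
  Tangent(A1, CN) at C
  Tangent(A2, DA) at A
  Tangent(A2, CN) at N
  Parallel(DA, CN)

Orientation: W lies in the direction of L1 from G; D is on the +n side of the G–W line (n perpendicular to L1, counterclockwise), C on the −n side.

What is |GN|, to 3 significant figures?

56.9

The slot axis is L1's direction at 23.3°, so u = (cos 23.3°, sin 23.3°) = (0.918, 0.396) and n = (−sin 23.3°, cos 23.3°) = (-0.396, 0.918). G is at the origin and W lies 55.9 along u from G, so W = 55.9·u = (51.3, 22.1). Tangency of A1 to both parallel lines with radius 10.8 puts D and C at G ± 10.8·n: D = (-4.27, 9.92), C = (4.27, -9.92). Equal radii place A and N the same way about W: A = W + 10.8·n = (47.1, 32.0), N = W − 10.8·n = (55.6, 12.2). Then |GN| = |N − G| = 56.9.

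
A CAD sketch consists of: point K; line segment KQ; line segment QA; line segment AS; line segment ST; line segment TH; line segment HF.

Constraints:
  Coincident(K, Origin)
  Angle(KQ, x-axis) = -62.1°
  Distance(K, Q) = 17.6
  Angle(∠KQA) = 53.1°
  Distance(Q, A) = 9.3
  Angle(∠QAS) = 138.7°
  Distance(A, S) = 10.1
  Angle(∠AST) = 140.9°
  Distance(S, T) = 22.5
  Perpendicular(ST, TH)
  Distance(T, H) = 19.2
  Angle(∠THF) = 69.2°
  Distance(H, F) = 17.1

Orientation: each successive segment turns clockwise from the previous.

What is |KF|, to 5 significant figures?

5.6665

K is at the origin; KQ runs at -62.1° with length 17.6, so Q = (8.2356, -15.554). ∠KQA = 53.1° gives QA at 171.00° from the x-axis; with |QA| = 9.3, A = (-0.94994, -14.099). ∠QAS = 138.7° gives AS at 129.70° from the x-axis; with |AS| = 10.1, S = (-7.4015, -6.3285). ∠AST = 140.9° gives ST at 90.600° from the x-axis; with |ST| = 22.5, T = (-7.6371, 16.170). The perpendicularity gives TH at right angles to ST, so TH runs at 0.60000°; with |TH| = 19.2, H = (11.562, 16.371). ∠THF = 69.2° gives HF at -110.20° from the x-axis; with |HF| = 17.1, F = (5.6572, 0.32309). Then |KF| = |F − K| = 5.6665.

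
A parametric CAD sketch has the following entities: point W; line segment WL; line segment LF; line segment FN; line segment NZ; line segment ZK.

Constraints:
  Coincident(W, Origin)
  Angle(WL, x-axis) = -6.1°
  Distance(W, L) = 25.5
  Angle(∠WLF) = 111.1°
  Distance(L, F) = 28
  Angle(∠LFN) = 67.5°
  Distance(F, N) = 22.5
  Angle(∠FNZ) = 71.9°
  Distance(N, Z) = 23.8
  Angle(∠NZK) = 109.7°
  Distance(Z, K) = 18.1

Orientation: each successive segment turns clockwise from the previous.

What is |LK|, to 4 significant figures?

13.97

W is at the origin; WL runs at -6.1° with length 25.5, so L = (25.36, -2.710). ∠WLF = 111.1° gives LF at -75.00° from the x-axis; with |LF| = 28.0, F = (32.60, -29.76). ∠LFN = 67.5° gives FN at 172.5° from the x-axis; with |FN| = 22.5, N = (10.30, -26.82). ∠FNZ = 71.9° gives NZ at 64.40° from the x-axis; with |NZ| = 23.8, Z = (20.58, -5.355). ∠NZK = 109.7° gives ZK at -5.900° from the x-axis; with |ZK| = 18.1, K = (38.58, -7.216). Then |LK| = |K − L| = 13.97.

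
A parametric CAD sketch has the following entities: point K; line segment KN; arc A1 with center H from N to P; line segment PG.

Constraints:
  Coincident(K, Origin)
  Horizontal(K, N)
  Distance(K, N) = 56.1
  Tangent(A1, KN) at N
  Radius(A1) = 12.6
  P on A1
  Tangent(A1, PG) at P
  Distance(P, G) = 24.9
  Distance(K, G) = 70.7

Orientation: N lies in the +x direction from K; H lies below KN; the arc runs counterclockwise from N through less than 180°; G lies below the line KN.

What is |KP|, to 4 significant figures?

49.11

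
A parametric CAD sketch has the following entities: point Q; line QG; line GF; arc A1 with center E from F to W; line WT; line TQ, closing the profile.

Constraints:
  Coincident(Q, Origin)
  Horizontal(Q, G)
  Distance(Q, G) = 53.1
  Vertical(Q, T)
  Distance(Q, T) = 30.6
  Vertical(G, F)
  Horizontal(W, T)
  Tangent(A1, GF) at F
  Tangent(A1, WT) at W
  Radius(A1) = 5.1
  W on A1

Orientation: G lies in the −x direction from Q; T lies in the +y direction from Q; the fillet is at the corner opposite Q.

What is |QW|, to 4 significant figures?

56.92

Q is at the origin; Q and G share the same y with |QG| = 53.1 and G on the −x side, so G = (-53.10, 0.000). Q and T share the same x with |QT| = 30.6 and T on the +y side, so T = (0.000, 30.60). The virtual corner opposite Q is at (-53.10, 30.60). Since A1 is tangent to GF there, EF ⟂ GF and since A1 is tangent to WT there, EW ⟂ WT, with radius 5.1, so the center E sits 5.1 in from both sides at E = (-48.00, 25.50). That places the tangent points at F = (-53.10, 25.50) on GF and W = (-48.00, 30.60) on WT. Then |QW| = |W − Q| = 56.92.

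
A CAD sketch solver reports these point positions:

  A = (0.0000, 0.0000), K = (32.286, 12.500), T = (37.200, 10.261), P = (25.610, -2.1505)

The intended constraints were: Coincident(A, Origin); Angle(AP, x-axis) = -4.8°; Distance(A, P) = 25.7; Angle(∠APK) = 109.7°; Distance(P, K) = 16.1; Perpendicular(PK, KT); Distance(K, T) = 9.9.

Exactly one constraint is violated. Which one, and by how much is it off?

Distance(K, T) = 9.9 — off by 4.50.

A = (0.00, 0.00) ✓; AP at -4.800° ✓; |AP| = 25.70 ✓; ∠APK = 109.7° ✓; |PK| = 16.10 ✓; ∠(PK, KT) = 90.00° ✓; |KT| = 5.400 ✗.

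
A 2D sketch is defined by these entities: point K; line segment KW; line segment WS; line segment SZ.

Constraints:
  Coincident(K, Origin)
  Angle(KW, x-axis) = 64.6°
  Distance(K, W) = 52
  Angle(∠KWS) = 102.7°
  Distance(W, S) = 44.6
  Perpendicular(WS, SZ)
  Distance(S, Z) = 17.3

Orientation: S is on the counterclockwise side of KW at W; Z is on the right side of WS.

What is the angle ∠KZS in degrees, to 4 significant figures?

39.48°

∠KWS = 102.7°, so WS runs at 64.6° + (180° − 102.7°) = 141.9° from the x-axis; with |WS| = 44.6, S = W + 44.6·(cos 141.9°, sin 141.9°) = (-12.79, 74.49). WS ⟂ SZ; with |SZ| = 17.3 on the right of WS, Z = S + 17.3·(0.6170, 0.7869) = (-2.118, 88.11). Then cos ∠KZS = ZK·ZS / (|ZK||ZS|), giving 39.48°.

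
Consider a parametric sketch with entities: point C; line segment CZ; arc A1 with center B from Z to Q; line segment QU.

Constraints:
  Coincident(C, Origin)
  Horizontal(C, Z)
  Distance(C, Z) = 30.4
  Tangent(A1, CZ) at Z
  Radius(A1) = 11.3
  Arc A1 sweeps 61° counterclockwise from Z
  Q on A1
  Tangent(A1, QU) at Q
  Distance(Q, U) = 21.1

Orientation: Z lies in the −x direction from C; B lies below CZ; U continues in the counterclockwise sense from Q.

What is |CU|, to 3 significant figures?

56.0

On A1, Z sits at bearing 90° from B; a 61° counterclockwise sweep puts Q at bearing 151°, so Q = B + 11.3·(cos 151°, sin 151°) = (-40.3, -5.82). Tangency of A1 to QU means the radius BQ is perpendicular to QU, so QU runs along (−sin 151°, cos 151°); with |QU| = 21.1, U = (-50.5, -24.3). Then |CU| = |U − C| = 56.0.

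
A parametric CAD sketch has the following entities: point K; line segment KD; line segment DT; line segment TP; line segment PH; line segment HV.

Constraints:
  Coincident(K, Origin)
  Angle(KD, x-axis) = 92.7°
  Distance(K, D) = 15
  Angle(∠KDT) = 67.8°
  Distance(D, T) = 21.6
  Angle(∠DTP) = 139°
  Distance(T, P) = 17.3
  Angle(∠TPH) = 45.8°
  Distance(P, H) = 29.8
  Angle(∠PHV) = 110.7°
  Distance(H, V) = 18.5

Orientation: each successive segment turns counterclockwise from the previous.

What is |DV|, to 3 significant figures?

4.14

K is at the origin; KD runs at 92.7° with length 15.0, so D = (-0.707, 15.0). ∠KDT = 67.8° gives DT at -155° from the x-axis; with |DT| = 21.6, T = (-20.3, 5.89). ∠DTP = 139.0° gives TP at -114° from the x-axis; with |TP| = 17.3, P = (-27.4, -9.90). ∠TPH = 45.8° gives PH at 20.1° from the x-axis; with |PH| = 29.8, H = (0.622, 0.338). ∠PHV = 110.7° gives HV at 89.4° from the x-axis; with |HV| = 18.5, V = (0.816, 18.8). Then |DV| = |V − D| = 4.14.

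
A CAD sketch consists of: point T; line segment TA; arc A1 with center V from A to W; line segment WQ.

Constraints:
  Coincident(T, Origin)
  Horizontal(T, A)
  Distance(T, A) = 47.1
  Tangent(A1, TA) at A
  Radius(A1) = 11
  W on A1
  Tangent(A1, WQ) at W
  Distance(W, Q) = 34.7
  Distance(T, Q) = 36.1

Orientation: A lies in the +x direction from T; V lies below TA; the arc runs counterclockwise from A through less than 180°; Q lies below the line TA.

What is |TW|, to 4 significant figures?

38.63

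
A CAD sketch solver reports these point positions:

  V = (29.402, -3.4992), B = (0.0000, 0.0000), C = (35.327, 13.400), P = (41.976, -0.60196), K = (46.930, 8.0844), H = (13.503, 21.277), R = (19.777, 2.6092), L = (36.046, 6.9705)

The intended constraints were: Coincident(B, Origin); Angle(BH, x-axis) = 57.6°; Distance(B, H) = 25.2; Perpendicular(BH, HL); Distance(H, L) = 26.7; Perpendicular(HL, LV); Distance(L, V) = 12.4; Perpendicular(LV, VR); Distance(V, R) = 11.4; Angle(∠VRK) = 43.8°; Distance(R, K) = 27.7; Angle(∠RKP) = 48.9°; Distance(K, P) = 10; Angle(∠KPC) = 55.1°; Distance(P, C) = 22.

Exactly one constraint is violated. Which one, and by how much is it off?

Distance(P, C) = 22 — off by 6.50.

B = (0.00, 0.00) ✓; BH at 57.60° ✓; |BH| = 25.20 ✓; ∠(BH, HL) = 90.00° ✓; |HL| = 26.70 ✓; ∠(HL, LV) = 90.00° ✓; |LV| = 12.40 ✓; ∠(LV, VR) = 90.00° ✓; |VR| = 11.40 ✓; ∠VRK = 43.80° ✓; |RK| = 27.70 ✓; ∠RKP = 48.90° ✓; |KP| = 10.00 ✓; ∠KPC = 55.10° ✓; |PC| = 15.50 ✗.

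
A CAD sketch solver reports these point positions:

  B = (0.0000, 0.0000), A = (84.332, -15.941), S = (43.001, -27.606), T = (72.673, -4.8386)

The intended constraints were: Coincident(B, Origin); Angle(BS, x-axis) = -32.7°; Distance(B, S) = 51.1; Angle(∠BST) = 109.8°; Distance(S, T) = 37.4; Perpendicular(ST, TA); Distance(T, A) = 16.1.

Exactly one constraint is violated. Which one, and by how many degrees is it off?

Perpendicular(ST, TA) — off by 8.90°.

B = (0.00, 0.00) ✓; BS at -32.70° ✓; |BS| = 51.10 ✓; ∠BST = 109.8° ✓; |ST| = 37.40 ✓; ∠(ST, TA) = 81.10° ✗; |TA| = 16.10 ✓.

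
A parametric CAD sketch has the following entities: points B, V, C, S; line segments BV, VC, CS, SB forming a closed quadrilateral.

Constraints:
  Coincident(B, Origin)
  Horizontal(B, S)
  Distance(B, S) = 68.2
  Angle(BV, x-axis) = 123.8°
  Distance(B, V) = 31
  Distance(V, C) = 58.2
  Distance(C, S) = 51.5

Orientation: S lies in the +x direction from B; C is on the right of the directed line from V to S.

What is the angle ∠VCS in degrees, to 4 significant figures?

108.7°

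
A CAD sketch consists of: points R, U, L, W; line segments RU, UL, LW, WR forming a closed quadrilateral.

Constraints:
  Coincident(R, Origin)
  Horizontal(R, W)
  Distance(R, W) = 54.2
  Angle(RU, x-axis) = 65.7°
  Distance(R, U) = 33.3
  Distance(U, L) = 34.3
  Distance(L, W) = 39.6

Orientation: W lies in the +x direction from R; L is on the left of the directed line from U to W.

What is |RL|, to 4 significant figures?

60.96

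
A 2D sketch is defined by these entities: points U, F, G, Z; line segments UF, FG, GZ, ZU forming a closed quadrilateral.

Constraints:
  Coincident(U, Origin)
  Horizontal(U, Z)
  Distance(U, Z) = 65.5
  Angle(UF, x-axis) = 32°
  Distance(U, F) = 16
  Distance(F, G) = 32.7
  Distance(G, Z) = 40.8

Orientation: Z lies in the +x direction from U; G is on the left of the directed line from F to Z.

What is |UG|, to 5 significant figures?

48.551

Checks: |FG| = 32.70 ✓; |GZ| = 40.80 ✓.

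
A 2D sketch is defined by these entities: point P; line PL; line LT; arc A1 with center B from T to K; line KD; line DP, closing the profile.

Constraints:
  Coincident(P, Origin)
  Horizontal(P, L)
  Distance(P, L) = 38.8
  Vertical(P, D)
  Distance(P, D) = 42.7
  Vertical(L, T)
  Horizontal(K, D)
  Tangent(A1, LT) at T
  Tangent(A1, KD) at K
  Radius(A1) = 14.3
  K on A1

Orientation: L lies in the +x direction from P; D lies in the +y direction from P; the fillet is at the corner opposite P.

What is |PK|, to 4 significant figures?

49.23

P is at the origin; PL is horizontal with |PL| = 38.8 and L on the +x side, so L = (38.80, 0.000). PD is vertical with |PD| = 42.7 and D on the +y side, so D = (0.000, 42.70). The virtual corner opposite P is at (38.80, 42.70). Tangency of A1 to LT means the radius BT is perpendicular to LT and tangency of A1 to KD means the radius BK is perpendicular to KD, with radius 14.3, so the center B sits 14.3 in from both sides at B = (24.50, 28.40). That places the tangent points at T = (38.80, 28.40) on LT and K = (24.50, 42.70) on KD. Then |PK| = |K − P| = 49.23.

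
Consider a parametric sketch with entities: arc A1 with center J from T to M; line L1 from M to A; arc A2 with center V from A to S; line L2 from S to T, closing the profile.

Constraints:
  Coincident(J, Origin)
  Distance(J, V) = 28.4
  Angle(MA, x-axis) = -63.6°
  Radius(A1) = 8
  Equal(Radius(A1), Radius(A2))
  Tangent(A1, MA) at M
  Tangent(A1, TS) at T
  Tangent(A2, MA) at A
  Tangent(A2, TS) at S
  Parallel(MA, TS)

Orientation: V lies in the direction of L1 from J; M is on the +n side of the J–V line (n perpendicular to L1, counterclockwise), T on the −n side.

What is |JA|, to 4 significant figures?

29.51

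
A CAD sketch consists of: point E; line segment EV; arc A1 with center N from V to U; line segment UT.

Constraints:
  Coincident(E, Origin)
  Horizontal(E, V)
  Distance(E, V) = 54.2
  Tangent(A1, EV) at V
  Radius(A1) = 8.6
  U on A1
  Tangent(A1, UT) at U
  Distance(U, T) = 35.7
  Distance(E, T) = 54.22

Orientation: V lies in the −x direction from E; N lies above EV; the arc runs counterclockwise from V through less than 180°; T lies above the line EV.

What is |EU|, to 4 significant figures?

46.36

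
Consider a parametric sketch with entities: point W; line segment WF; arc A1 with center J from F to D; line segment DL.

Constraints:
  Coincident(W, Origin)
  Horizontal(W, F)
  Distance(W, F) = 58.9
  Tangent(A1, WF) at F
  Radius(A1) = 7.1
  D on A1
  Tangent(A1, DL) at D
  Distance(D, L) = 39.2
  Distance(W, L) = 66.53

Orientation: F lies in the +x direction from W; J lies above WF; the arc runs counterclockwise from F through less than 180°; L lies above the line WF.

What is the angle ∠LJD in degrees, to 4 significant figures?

79.73°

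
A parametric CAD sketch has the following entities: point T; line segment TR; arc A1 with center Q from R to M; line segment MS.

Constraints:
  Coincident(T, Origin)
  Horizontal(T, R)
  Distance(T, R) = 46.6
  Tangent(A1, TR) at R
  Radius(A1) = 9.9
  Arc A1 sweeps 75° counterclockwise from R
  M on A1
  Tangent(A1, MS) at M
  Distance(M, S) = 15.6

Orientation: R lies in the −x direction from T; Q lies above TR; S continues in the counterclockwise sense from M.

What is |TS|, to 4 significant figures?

39.89

On A1, R sits at bearing -90° from Q; a 75° counterclockwise sweep puts M at bearing -15°, so M = Q + 9.9·(cos -15°, sin -15°) = (-37.04, 7.338). Tangency of A1 to MS means the radius QM is perpendicular to MS, so MS runs along (−sin -15°, cos -15°); with |MS| = 15.6, S = (-33.00, 22.41). Then |TS| = |S − T| = 39.89.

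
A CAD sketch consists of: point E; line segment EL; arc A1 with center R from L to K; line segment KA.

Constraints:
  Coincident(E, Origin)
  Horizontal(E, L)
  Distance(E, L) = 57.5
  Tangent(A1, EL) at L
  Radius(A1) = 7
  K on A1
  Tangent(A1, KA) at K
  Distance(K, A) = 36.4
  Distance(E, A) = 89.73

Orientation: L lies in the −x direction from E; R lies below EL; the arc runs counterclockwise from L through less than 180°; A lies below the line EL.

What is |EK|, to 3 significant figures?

63.5

Checks: ∠(RL, LE) = 90.00° ✓; |RL| = 7.000 ✓; |RK| = 7.000 ✓; ∠(RK, KA) = 90.00° ✓; |KA| = 36.40 ✓; |EA| = 89.73 ✓.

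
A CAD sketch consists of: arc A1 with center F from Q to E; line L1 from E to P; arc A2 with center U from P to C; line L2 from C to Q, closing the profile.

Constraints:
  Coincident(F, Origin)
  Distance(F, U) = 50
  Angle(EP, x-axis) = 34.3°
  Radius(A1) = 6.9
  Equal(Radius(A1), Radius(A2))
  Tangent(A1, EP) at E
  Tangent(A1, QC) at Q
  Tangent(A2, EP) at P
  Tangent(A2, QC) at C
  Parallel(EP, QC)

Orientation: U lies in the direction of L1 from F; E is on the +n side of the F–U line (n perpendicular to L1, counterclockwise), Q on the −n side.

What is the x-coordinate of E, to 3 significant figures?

-3.89

The slot axis is L1's direction at 34.3°, so u = (cos 34.3°, sin 34.3°) = (0.826, 0.564) and n = (−sin 34.3°, cos 34.3°) = (-0.564, 0.826). F is at the origin and U lies 50.0 along u from F, so U = 50.0·u = (41.3, 28.2). Tangency of A1 to both parallel lines with radius 6.9 puts E and Q at F ± 6.9·n: E = (-3.89, 5.70), Q = (3.89, -5.70). So E.x = -3.89.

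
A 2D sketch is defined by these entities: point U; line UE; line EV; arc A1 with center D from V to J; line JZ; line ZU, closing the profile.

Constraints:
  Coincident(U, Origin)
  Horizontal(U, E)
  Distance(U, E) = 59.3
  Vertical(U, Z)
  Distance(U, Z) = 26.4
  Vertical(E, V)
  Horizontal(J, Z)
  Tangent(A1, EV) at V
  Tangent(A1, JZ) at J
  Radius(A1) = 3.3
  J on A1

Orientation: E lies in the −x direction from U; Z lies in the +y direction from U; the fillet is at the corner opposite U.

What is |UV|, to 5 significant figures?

63.640

U is at the origin; UE is horizontal with |UE| = 59.3 and E on the −x side, so E = (-59.300, 0.0000). U and Z share the same x with |UZ| = 26.4 and Z on the +y side, so Z = (0.0000, 26.400). The virtual corner opposite U is at (-59.300, 26.400). A1 meets EV tangentially, so DV is at right angles to EV and tangency of A1 to JZ means the radius DJ is perpendicular to JZ, with radius 3.3, so the center D sits 3.3 in from both sides at D = (-56.000, 23.100). That places the tangent points at V = (-59.300, 23.100) on EV and J = (-56.000, 26.400) on JZ. Then |UV| = |V − U| = 63.640.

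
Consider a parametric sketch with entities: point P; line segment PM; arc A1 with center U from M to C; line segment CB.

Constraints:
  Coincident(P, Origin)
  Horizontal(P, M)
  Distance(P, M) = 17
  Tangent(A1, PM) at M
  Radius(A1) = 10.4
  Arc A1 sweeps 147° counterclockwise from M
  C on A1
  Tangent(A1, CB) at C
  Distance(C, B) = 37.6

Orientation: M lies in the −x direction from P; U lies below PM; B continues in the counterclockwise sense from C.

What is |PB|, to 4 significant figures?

40.58

On A1, M sits at bearing 90° from U; a 147° counterclockwise sweep puts C at bearing 237°, so C = U + 10.4·(cos 237°, sin 237°) = (-22.66, -19.12). Since A1 is tangent to CB there, UC ⟂ CB, so CB runs along (−sin 237°, cos 237°); with |CB| = 37.6, B = (8.870, -39.60). Then |PB| = |B − P| = 40.58.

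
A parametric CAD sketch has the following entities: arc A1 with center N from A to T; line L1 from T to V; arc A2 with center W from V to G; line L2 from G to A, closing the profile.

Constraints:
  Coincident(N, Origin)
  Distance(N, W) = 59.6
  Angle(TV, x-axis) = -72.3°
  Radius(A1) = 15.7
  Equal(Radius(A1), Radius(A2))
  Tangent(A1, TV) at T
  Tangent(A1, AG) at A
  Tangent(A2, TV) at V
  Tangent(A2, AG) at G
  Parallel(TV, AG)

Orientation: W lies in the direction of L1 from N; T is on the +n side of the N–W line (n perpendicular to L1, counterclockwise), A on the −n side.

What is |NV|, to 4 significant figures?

61.63

The slot axis is L1's direction at -72.3°, so u = (cos -72.3°, sin -72.3°) = (0.3040, -0.9527) and n = (−sin -72.3°, cos -72.3°) = (0.9527, 0.3040). N is at the origin and W lies 59.6 along u from N, so W = 59.6·u = (18.12, -56.78). Tangency of A1 to both parallel lines with radius 15.7 puts T and A at N ± 15.7·n: T = (14.96, 4.773), A = (-14.96, -4.773). Equal radii place V and G the same way about W: V = W + 15.7·n = (33.08, -52.01), G = W − 15.7·n = (3.164, -61.55). Then |NV| = |V − N| = 61.63.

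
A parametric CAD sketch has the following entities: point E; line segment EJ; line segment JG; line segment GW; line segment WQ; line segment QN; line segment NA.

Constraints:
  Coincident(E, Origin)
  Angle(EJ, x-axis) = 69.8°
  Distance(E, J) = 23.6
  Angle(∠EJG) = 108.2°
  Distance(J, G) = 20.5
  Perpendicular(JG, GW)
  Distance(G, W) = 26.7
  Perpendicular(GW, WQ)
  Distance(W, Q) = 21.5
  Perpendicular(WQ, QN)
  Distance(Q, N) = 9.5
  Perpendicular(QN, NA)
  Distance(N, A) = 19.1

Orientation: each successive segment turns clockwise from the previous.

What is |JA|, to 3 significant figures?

25.0

E is at the origin; EJ runs at 69.8° with length 23.6, so J = (8.15, 22.1). ∠EJG = 108.2° gives JG at -2.00° from the x-axis; with |JG| = 20.5, G = (28.6, 21.4). JG ⟂ GW, so GW runs at -92.0°; with |GW| = 26.7, W = (27.7, -5.25). GW ⟂ WQ, so WQ runs at 178°; with |WQ| = 21.5, Q = (6.22, -4.50). The perpendicularity gives QN at right angles to WQ, so QN runs at 88.0°; with |QN| = 9.5, N = (6.55, 4.99). QN is perpendicular to NA, so NA runs at -2.00°; with |NA| = 19.1, A = (25.6, 4.33). Then |JA| = |A − J| = 25.0.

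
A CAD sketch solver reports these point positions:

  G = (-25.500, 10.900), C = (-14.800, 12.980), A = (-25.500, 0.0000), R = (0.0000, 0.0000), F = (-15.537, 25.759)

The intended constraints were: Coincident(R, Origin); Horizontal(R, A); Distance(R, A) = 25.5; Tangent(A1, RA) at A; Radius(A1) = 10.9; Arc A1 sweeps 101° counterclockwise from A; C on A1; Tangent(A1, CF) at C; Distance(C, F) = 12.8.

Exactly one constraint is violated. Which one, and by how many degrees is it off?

Tangent(A1, CF) at C — off by 7.70°.

R = (0.00, 0.00) ✓; R.y = 0.00, A.y = 0.00 ✓; |RA| = 25.50 ✓; ∠(GA, AR) = 90.00° ✓; |GA| = 10.90 ✓; bearing(G→C) − bearing(G→A) = 101.0° ✓; |GC| = 10.90 ✓; ∠(GC, CF) = 97.70° ✗; |CF| = 12.80 ✓.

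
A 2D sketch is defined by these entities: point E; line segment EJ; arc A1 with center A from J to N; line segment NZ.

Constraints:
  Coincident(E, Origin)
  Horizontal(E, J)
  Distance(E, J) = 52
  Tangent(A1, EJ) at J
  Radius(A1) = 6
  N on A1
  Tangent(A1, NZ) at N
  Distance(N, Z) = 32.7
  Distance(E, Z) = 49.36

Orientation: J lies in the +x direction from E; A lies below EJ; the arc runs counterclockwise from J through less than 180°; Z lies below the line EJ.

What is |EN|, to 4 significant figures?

46.53

Checks: |AN| = 6.000 ✓; ∠(AN, NZ) = 90.00° ✓; |NZ| = 32.70 ✓; |EZ| = 49.36 ✓.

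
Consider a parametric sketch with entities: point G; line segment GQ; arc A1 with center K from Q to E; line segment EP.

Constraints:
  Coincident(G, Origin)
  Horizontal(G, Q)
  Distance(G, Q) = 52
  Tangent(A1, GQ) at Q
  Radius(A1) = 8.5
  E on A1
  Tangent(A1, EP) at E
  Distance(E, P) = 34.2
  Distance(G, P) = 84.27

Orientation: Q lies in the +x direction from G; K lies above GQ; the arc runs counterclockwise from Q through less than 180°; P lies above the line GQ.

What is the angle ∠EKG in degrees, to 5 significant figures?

137.83°

G is at the origin; GQ is horizontal with |GQ| = 52.0 and Q on the +x side, so Q = (52.000, 0.0000). The tangent condition forces KQ to be normal to GQ, so K = Q + (0, 8.5) = (52.000, 8.5000). Since KE ⟂ EP (tangency), |KP| = √(8.5² + 34.2²) = 35.240 regardless of where E sits on A1. So P lies on both circle(G, 84.27) and circle(K, 35.240); the above-GQ intersection is P = (77.707, 32.605). E is the foot of the tangent from P: E = (59.138, 3.8849).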